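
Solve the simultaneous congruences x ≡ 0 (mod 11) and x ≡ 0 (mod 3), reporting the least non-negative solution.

Write x = 0 + 11·k. Then 11·k ≡ 0 − 0 ≡ 0 (mod 3).
Need 11⁻¹ mod 3. Extended Euclid on (3, 2):
3 = 1×2 + 1
2 = 2×1 + 0
Back-substitute:
1 = 3 − 2
11⁻¹ ≡ 2 (mod 3), so k ≡ 2·0 ≡ 0 (mod 3).
x = 0 + 11·0 = 0.

0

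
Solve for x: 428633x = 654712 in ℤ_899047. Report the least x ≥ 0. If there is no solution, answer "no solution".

237184

First find gcd(428633, 899047):
899047 = 2*428633 + 41781
428633 = 10*41781 + 10823
41781 = 3*10823 + 9312
10823 = 1*9312 + 1511
9312 = 6*1511 + 246
1511 = 6*246 + 35
246 = 7*35 + 1
35 = 35*1 + 0
gcd = 1, so a unique solution mod 899047 exists.
Back-substitute for the Bézout coefficients:
1 = 246 − 7·35
1 = −7·1511 + 43·246
1 = 43·9312 − 265·1511
1 = −265·10823 + 308·9312
1 = 308·41781 − 1189·10823
1 = −1189·428633 + 12198·41781
1 = 12198·899047 − 25585·428633
So 428633·(-25585) ≡ 1 (mod 899047), giving 428633⁻¹ ≡ 873462.
x ≡ 428633⁻¹·654712 ≡ 873462·654712 ≡ 237184 (mod 899047).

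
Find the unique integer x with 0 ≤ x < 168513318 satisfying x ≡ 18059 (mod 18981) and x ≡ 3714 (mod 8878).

Write x = 18059 + 18981·k. Then 18981·k ≡ 3714 − 18059 ≡ 3411 (mod 8878).
Need 18981⁻¹ mod 8878. Extended Euclid on (8878, 1225):
8878 = 7×1225 + 303
1225 = 4×303 + 13
303 = 23×13 + 4
13 = 3×4 + 1
4 = 4×1 + 0
Back-substitute:
1 = 13 − 3·4
1 = −3·303 + 70·13
1 = 70·1225 − 283·303
1 = −283·8878 + 2051·1225
18981⁻¹ ≡ 2051 (mod 8878), so k ≡ 2051·3411 ≡ 97 (mod 8878).
x = 18059 + 18981·97 = 1859216.

1859216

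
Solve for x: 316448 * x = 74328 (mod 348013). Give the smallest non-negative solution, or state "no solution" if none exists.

150173

First find gcd(316448, 348013):
348013 = 1*316448 + 31565
316448 = 10*31565 + 798
31565 = 39*798 + 443
798 = 1*443 + 355
443 = 1*355 + 88
355 = 4*88 + 3
88 = 29*3 + 1
3 = 3*1 + 0
gcd = 1, so a unique solution mod 348013 exists.
Back-substitute for the Bézout coefficients:
1 = 88 − 29·3
1 = −29·355 + 117·88
1 = 117·443 − 146·355
1 = −146·798 + 263·443
1 = 263·31565 − 10403·798
1 = −10403·316448 + 104293·31565
1 = 104293·348013 − 114696·316448
So 316448·(-114696) ≡ 1 (mod 348013), giving 316448⁻¹ ≡ 233317.
x ≡ 316448⁻¹·74328 ≡ 233317·74328 ≡ 150173 (mod 348013).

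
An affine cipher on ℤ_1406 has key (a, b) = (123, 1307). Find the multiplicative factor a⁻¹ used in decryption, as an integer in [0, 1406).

Run Euclid on (1406, 123):
1406 = 11×123 + 53
123 = 2×53 + 17
53 = 3×17 + 2
17 = 8×2 + 1
2 = 2×1 + 0
gcd = 1, so the inverse exists. Back-substitute:
1 = 17 − 8·2
1 = −8·53 + 25·17
1 = 25·123 − 58·53
1 = −58·1406 + 663·123
So 123·663 ≡ 1 (mod 1406).

663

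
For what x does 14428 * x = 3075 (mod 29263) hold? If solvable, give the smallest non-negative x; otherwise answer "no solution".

First find gcd(14428, 29263):
29263 = 2*14428 + 407
14428 = 35*407 + 183
407 = 2*183 + 41
183 = 4*41 + 19
41 = 2*19 + 3
19 = 6*3 + 1
3 = 3*1 + 0
gcd = 1, so a unique solution mod 29263 exists.
Back-substitute for the Bézout coefficients:
1 = 19 − 6·3
1 = −6·41 + 13·19
1 = 13·183 − 58·41
1 = −58·407 + 129·183
1 = 129·14428 − 4573·407
1 = −4573·29263 + 9275·14428
So 14428·(9275) ≡ 1 (mod 29263), giving 14428⁻¹ ≡ 9275.
x ≡ 14428⁻¹·3075 ≡ 9275·3075 ≡ 18463 (mod 29263).

18463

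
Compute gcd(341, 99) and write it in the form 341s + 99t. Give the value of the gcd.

11

Apply Euclid's algorithm to 341 and 99:
341 = 3×99 + 44
99 = 2×44 + 11
44 = 4×11 + 0
gcd(341, 99) = 11.
Working backward:
11 = 99 − 2·44
11 = −2·341 + 7·99
So 11 = (-2)·341 + (7)·99.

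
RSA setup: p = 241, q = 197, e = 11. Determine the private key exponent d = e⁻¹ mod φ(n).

34211

φ(n) = (p−1)(q−1) = 240·196 = 47040.
Need d with 11·d ≡ 1 (mod 47040). Apply the extended Euclidean algorithm:
47040 = 4276×11 + 4
11 = 2×4 + 3
4 = 1×3 + 1
3 = 3×1 + 0
Back-substitute:
1 = 4 − 3
1 = −11 + 3·4
1 = 3·47040 − 12829·11
So 11·(-12829) ≡ 1 (mod 47040), hence d ≡ -12829 ≡ 34211 (mod 47040).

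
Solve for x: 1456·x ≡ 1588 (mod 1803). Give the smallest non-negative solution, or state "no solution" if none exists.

541

First find gcd(1456, 1803):
1803 = 1·1456 + 347
1456 = 4·347 + 68
347 = 5·68 + 7
68 = 9·7 + 5
7 = 1·5 + 2
5 = 2·2 + 1
2 = 2·1 + 0
gcd = 1, so a unique solution mod 1803 exists.
Back-substitute for the Bézout coefficients:
1 = 5 − 2·2
1 = −2·7 + 3·5
1 = 3·68 − 29·7
1 = −29·347 + 148·68
1 = 148·1456 − 621·347
1 = −621·1803 + 769·1456
So 1456·(769) ≡ 1 (mod 1803), giving 1456⁻¹ ≡ 769.
x ≡ 1456⁻¹·1588 ≡ 769·1588 ≡ 541 (mod 1803).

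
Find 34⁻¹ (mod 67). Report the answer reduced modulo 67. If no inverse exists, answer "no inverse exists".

2

gcd(67, 34) by repeated division:
67 = 1*34 + 33
34 = 1*33 + 1
33 = 33*1 + 0
gcd = 1, so the inverse exists. Back-substitute:
1 = 34 − 33
1 = −67 + 2·34
So 34·2 ≡ 1 (mod 67).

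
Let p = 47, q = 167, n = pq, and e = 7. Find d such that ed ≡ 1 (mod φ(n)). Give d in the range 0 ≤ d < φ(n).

φ(n) = (p−1)(q−1) = 46·166 = 7636.
Need d with 7·d ≡ 1 (mod 7636). Apply the extended Euclidean algorithm:
7636 = 1090·7 + 6
7 = 1·6 + 1
6 = 6·1 + 0
Back-substitute:
1 = 7 − 6
1 = −7636 + 1091·7
So 7·1091 ≡ 1 (mod 7636), hence d = 1091.

1091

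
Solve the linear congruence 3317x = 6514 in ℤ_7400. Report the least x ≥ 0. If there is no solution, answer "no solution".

First find gcd(3317, 7400):
7400 = 2×3317 + 766
3317 = 4×766 + 253
766 = 3×253 + 7
253 = 36×7 + 1
7 = 7×1 + 0
gcd = 1, so a unique solution mod 7400 exists.
Back-substitute for the Bézout coefficients:
1 = 253 − 36·7
1 = −36·766 + 109·253
1 = 109·3317 − 472·766
1 = −472·7400 + 1053·3317
So 3317·(1053) ≡ 1 (mod 7400), giving 3317⁻¹ ≡ 1053.
x ≡ 3317⁻¹·6514 ≡ 1053·6514 ≡ 6842 (mod 7400).

6842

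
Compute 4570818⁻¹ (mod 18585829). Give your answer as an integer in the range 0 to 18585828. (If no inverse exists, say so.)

Apply the Euclidean algorithm to 18585829 and 4570818:
18585829 = 4·4570818 + 302557
4570818 = 15·302557 + 32463
302557 = 9·32463 + 10390
32463 = 3·10390 + 1293
10390 = 8·1293 + 46
1293 = 28·46 + 5
46 = 9·5 + 1
5 = 5·1 + 0
The gcd is 1. Working backward:
1 = 46 − 9·5
1 = −9·1293 + 253·46
1 = 253·10390 − 2033·1293
1 = −2033·32463 + 6352·10390
1 = 6352·302557 − 59201·32463
1 = −59201·4570818 + 894367·302557
1 = 894367·18585829 − 3636669·4570818
So 4570818·(-3636669) ≡ 1 (mod 18585829), and -3636669 ≡ 14949160 (mod 18585829).

14949160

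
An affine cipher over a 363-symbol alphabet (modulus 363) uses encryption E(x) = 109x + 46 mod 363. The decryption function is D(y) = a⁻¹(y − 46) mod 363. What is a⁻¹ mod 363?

10

Apply the Euclidean algorithm to 363 and 109:
363 = 3·109 + 36
109 = 3·36 + 1
36 = 36·1 + 0
The gcd is 1. Working backward:
1 = 109 − 3·36
1 = −3·363 + 10·109
So 109·10 ≡ 1 (mod 363).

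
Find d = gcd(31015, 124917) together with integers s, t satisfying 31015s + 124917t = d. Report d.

Euclidean algorithm:
124917 = 4×31015 + 857
31015 = 36×857 + 163
857 = 5×163 + 42
163 = 3×42 + 37
42 = 1×37 + 5
37 = 7×5 + 2
5 = 2×2 + 1
2 = 2×1 + 0
gcd(31015, 124917) = 1.
Express as a combination:
1 = 5 − 2·2
1 = −2·37 + 15·5
1 = 15·42 − 17·37
1 = −17·163 + 66·42
1 = 66·857 − 347·163
1 = −347·31015 + 12558·857
1 = 12558·124917 − 50579·31015
So 1 = (12558)·124917 + (-50579)·31015.

1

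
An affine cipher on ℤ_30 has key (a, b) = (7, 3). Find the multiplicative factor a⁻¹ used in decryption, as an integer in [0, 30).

Apply the Euclidean algorithm to 30 and 7:
30 = 4*7 + 2
7 = 3*2 + 1
2 = 2*1 + 0
The gcd is 1. Working backward:
1 = 7 − 3·2
1 = −3·30 + 13·7
So 7·13 ≡ 1 (mod 30).

13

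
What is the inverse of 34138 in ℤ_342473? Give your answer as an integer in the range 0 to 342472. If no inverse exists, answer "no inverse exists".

Extended Euclidean algorithm:
342473 = 10×34138 + 1093
34138 = 31×1093 + 255
1093 = 4×255 + 73
255 = 3×73 + 36
73 = 2×36 + 1
36 = 36×1 + 0
Since gcd(34138, 342473) = 1, back-substitute to write 1 as a combination:
1 = 73 − 2·36
1 = −2·255 + 7·73
1 = 7·1093 − 30·255
1 = −30·34138 + 937·1093
1 = 937·342473 − 9400·34138
So 34138·(-9400) ≡ 1 (mod 342473), and -9400 ≡ 333073 (mod 342473).

333073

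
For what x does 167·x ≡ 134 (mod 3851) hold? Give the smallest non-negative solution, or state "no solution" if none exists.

First find gcd(167, 3851):
3851 = 23×167 + 10
167 = 16×10 + 7
10 = 1×7 + 3
7 = 2×3 + 1
3 = 3×1 + 0
gcd = 1, so a unique solution mod 3851 exists.
Back-substitute for the Bézout coefficients:
1 = 7 − 2·3
1 = −2·10 + 3·7
1 = 3·167 − 50·10
1 = −50·3851 + 1153·167
So 167·(1153) ≡ 1 (mod 3851), giving 167⁻¹ ≡ 1153.
x ≡ 167⁻¹·134 ≡ 1153·134 ≡ 462 (mod 3851).

462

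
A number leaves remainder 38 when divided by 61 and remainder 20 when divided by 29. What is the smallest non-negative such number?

1441

Write x = 38 + 61·k. Then 61·k ≡ 20 − 38 ≡ 11 (mod 29).
Need 61⁻¹ mod 29. Extended Euclid on (29, 3):
29 = 9*3 + 2
3 = 1*2 + 1
2 = 2*1 + 0
Back-substitute:
1 = 3 − 2
1 = −29 + 10·3
61⁻¹ ≡ 10 (mod 29), so k ≡ 10·11 ≡ 23 (mod 29).
x = 38 + 61·23 = 1441.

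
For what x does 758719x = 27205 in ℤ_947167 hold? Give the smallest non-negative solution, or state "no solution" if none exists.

gcd(758719, 947167):
947167 = 1*758719 + 188448
758719 = 4*188448 + 4927
188448 = 38*4927 + 1222
4927 = 4*1222 + 39
1222 = 31*39 + 13
39 = 3*13 + 0
gcd = 13, but 13 ∤ 27205, so the congruence has no solution.

no solution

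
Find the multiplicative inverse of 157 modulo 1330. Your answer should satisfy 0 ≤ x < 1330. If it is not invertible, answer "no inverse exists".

593

Apply the Euclidean algorithm to 1330 and 157:
1330 = 8·157 + 74
157 = 2·74 + 9
74 = 8·9 + 2
9 = 4·2 + 1
2 = 2·1 + 0
Since gcd(157, 1330) = 1, back-substitute to write 1 as a combination:
1 = 9 − 4·2
1 = −4·74 + 33·9
1 = 33·157 − 70·74
1 = −70·1330 + 593·157
So 157·593 ≡ 1 (mod 1330).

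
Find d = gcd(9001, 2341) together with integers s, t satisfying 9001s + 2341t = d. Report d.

1

Euclidean algorithm:
9001 = 3×2341 + 1978
2341 = 1×1978 + 363
1978 = 5×363 + 163
363 = 2×163 + 37
163 = 4×37 + 15
37 = 2×15 + 7
15 = 2×7 + 1
7 = 7×1 + 0
gcd(9001, 2341) = 1.
Working backward:
1 = 15 − 2·7
1 = −2·37 + 5·15
1 = 5·163 − 22·37
1 = −22·363 + 49·163
1 = 49·1978 − 267·363
1 = −267·2341 + 316·1978
1 = 316·9001 − 1215·2341
So 1 = (316)·9001 + (-1215)·2341.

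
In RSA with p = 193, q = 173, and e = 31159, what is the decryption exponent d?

5383

φ(n) = (p−1)(q−1) = 192·172 = 33024.
Need d with 31159·d ≡ 1 (mod 33024). Apply the extended Euclidean algorithm:
33024 = 1×31159 + 1865
31159 = 16×1865 + 1319
1865 = 1×1319 + 546
1319 = 2×546 + 227
546 = 2×227 + 92
227 = 2×92 + 43
92 = 2×43 + 6
43 = 7×6 + 1
6 = 6×1 + 0
Back-substitute:
1 = 43 − 7·6
1 = −7·92 + 15·43
1 = 15·227 − 37·92
1 = −37·546 + 89·227
1 = 89·1319 − 215·546
1 = −215·1865 + 304·1319
1 = 304·31159 − 5079·1865
1 = −5079·33024 + 5383·31159
So 31159·5383 ≡ 1 (mod 33024), hence d = 5383.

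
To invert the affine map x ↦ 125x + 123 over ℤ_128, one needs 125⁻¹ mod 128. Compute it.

85

gcd(128, 125) by repeated division:
128 = 1*125 + 3
125 = 41*3 + 2
3 = 1*2 + 1
2 = 2*1 + 0
The gcd is 1. Working backward:
1 = 3 − 2
1 = −125 + 42·3
1 = 42·128 − 43·125
Thus 125·(-43) ≡ 1 (mod 128); reducing, -43 mod 128 = 85.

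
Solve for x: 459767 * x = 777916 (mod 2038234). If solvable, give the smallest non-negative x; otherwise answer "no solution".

gcd(459767, 2038234):
2038234 = 4·459767 + 199166
459767 = 2·199166 + 61435
199166 = 3·61435 + 14861
61435 = 4·14861 + 1991
14861 = 7·1991 + 924
1991 = 2·924 + 143
924 = 6·143 + 66
143 = 2·66 + 11
66 = 6·11 + 0
gcd = 11, but 11 ∤ 777916, so the congruence has no solution.

no solution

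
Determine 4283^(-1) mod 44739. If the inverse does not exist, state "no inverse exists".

Run Euclid on (44739, 4283):
44739 = 10·4283 + 1909
4283 = 2·1909 + 465
1909 = 4·465 + 49
465 = 9·49 + 24
49 = 2·24 + 1
24 = 24·1 + 0
Since gcd(4283, 44739) = 1, back-substitute to write 1 as a combination:
1 = 49 − 2·24
1 = −2·465 + 19·49
1 = 19·1909 − 78·465
1 = −78·4283 + 175·1909
1 = 175·44739 − 1828·4283
Hence 4283⁻¹ ≡ -1828 ≡ 42911 (mod 44739).

42911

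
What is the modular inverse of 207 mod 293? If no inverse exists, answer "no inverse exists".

gcd(293, 207) by repeated division:
293 = 1×207 + 86
207 = 2×86 + 35
86 = 2×35 + 16
35 = 2×16 + 3
16 = 5×3 + 1
3 = 3×1 + 0
Since gcd(207, 293) = 1, back-substitute to write 1 as a combination:
1 = 16 − 5·3
1 = −5·35 + 11·16
1 = 11·86 − 27·35
1 = −27·207 + 65·86
1 = 65·293 − 92·207
So 207·(-92) ≡ 1 (mod 293), and -92 ≡ 201 (mod 293).

201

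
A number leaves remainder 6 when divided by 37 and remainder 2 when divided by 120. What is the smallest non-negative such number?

Write x = 6 + 37·k. Then 37·k ≡ 2 − 6 ≡ 116 (mod 120).
Need 37⁻¹ mod 120. Extended Euclid on (120, 37):
120 = 3×37 + 9
37 = 4×9 + 1
9 = 9×1 + 0
Back-substitute:
1 = 37 − 4·9
1 = −4·120 + 13·37
37⁻¹ ≡ 13 (mod 120), so k ≡ 13·116 ≡ 68 (mod 120).
x = 6 + 37·68 = 2522.

2522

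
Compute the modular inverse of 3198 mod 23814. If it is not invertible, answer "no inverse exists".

no inverse exists

Euclidean algorithm on 23814, 3198:
23814 = 7×3198 + 1428
3198 = 2×1428 + 342
1428 = 4×342 + 60
342 = 5×60 + 42
60 = 1×42 + 18
42 = 2×18 + 6
18 = 3×6 + 0
gcd(3198, 23814) = 6 ≠ 1, so 3198 has no multiplicative inverse modulo 23814.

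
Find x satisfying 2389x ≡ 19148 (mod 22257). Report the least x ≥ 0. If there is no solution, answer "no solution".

4247

First find gcd(2389, 22257):
22257 = 9·2389 + 756
2389 = 3·756 + 121
756 = 6·121 + 30
121 = 4·30 + 1
30 = 30·1 + 0
gcd = 1, so a unique solution mod 22257 exists.
Back-substitute for the Bézout coefficients:
1 = 121 − 4·30
1 = −4·756 + 25·121
1 = 25·2389 − 79·756
1 = −79·22257 + 736·2389
So 2389·(736) ≡ 1 (mod 22257), giving 2389⁻¹ ≡ 736.
x ≡ 2389⁻¹·19148 ≡ 736·19148 ≡ 4247 (mod 22257).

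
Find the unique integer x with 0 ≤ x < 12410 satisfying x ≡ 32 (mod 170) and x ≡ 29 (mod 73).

1562

Write x = 32 + 170·k. Then 170·k ≡ 29 − 32 ≡ 70 (mod 73).
Need 170⁻¹ mod 73. Extended Euclid on (73, 24):
73 = 3·24 + 1
24 = 24·1 + 0
Back-substitute:
1 = 73 − 3·24
170⁻¹ ≡ 70 (mod 73), so k ≡ 70·70 ≡ 9 (mod 73).
x = 32 + 170·9 = 1562.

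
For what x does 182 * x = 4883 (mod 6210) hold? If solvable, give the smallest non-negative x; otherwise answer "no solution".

no solution

gcd(182, 6210):
6210 = 34*182 + 22
182 = 8*22 + 6
22 = 3*6 + 4
6 = 1*4 + 2
4 = 2*2 + 0
gcd = 2, but 2 ∤ 4883, so the congruence has no solution.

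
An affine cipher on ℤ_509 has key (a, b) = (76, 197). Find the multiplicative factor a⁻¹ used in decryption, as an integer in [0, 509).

gcd(509, 76) by repeated division:
509 = 6*76 + 53
76 = 1*53 + 23
53 = 2*23 + 7
23 = 3*7 + 2
7 = 3*2 + 1
2 = 2*1 + 0
The gcd is 1. Working backward:
1 = 7 − 3·2
1 = −3·23 + 10·7
1 = 10·53 − 23·23
1 = −23·76 + 33·53
1 = 33·509 − 221·76
Hence 76⁻¹ ≡ -221 ≡ 288 (mod 509).

288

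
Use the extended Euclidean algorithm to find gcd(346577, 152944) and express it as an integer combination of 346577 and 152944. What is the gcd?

Euclidean algorithm:
346577 = 2×152944 + 40689
152944 = 3×40689 + 30877
40689 = 1×30877 + 9812
30877 = 3×9812 + 1441
9812 = 6×1441 + 1166
1441 = 1×1166 + 275
1166 = 4×275 + 66
275 = 4×66 + 11
66 = 6×11 + 0
gcd(346577, 152944) = 11.
Express as a combination:
11 = 275 − 4·66
11 = −4·1166 + 17·275
11 = 17·1441 − 21·1166
11 = −21·9812 + 143·1441
11 = 143·30877 − 450·9812
11 = −450·40689 + 593·30877
11 = 593·152944 − 2229·40689
11 = −2229·346577 + 5051·152944
So 11 = (-2229)·346577 + (5051)·152944.

11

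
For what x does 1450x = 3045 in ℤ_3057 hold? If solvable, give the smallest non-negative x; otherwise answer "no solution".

First find gcd(1450, 3057):
3057 = 2×1450 + 157
1450 = 9×157 + 37
157 = 4×37 + 9
37 = 4×9 + 1
9 = 9×1 + 0
gcd = 1, so a unique solution mod 3057 exists.
Back-substitute for the Bézout coefficients:
1 = 37 − 4·9
1 = −4·157 + 17·37
1 = 17·1450 − 157·157
1 = −157·3057 + 331·1450
So 1450·(331) ≡ 1 (mod 3057), giving 1450⁻¹ ≡ 331.
x ≡ 1450⁻¹·3045 ≡ 331·3045 ≡ 2142 (mod 3057).

2142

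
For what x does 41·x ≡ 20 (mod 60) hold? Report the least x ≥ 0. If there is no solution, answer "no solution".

40

First find gcd(41, 60):
60 = 1×41 + 19
41 = 2×19 + 3
19 = 6×3 + 1
3 = 3×1 + 0
gcd = 1, so a unique solution mod 60 exists.
Back-substitute for the Bézout coefficients:
1 = 19 − 6·3
1 = −6·41 + 13·19
1 = 13·60 − 19·41
So 41·(-19) ≡ 1 (mod 60), giving 41⁻¹ ≡ 41.
x ≡ 41⁻¹·20 ≡ 41·20 ≡ 40 (mod 60).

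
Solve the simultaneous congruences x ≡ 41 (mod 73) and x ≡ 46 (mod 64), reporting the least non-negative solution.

2158

Write x = 41 + 73·k. Then 73·k ≡ 46 − 41 ≡ 5 (mod 64).
Need 73⁻¹ mod 64. Extended Euclid on (64, 9):
64 = 7*9 + 1
9 = 9*1 + 0
Back-substitute:
1 = 64 − 7·9
73⁻¹ ≡ 57 (mod 64), so k ≡ 57·5 ≡ 29 (mod 64).
x = 41 + 73·29 = 2158.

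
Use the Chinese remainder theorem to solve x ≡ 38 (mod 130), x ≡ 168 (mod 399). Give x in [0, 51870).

168

Write x = 38 + 130·k. Then 130·k ≡ 168 − 38 ≡ 130 (mod 399).
Need 130⁻¹ mod 399. Extended Euclid on (399, 130):
399 = 3·130 + 9
130 = 14·9 + 4
9 = 2·4 + 1
4 = 4·1 + 0
Back-substitute:
1 = 9 − 2·4
1 = −2·130 + 29·9
1 = 29·399 − 89·130
130⁻¹ ≡ 310 (mod 399), so k ≡ 310·130 ≡ 1 (mod 399).
x = 38 + 130·1 = 168.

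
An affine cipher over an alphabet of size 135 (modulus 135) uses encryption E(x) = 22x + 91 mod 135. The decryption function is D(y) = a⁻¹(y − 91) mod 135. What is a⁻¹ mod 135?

Apply the Euclidean algorithm to 135 and 22:
135 = 6·22 + 3
22 = 7·3 + 1
3 = 3·1 + 0
The gcd is 1. Working backward:
1 = 22 − 7·3
1 = −7·135 + 43·22
So 22·43 ≡ 1 (mod 135).

43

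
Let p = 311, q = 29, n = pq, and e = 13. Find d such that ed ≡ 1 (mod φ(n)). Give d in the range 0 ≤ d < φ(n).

φ(n) = (p−1)(q−1) = 310·28 = 8680.
Need d with 13·d ≡ 1 (mod 8680). Apply the extended Euclidean algorithm:
8680 = 667·13 + 9
13 = 1·9 + 4
9 = 2·4 + 1
4 = 4·1 + 0
Back-substitute:
1 = 9 − 2·4
1 = −2·13 + 3·9
1 = 3·8680 − 2003·13
So 13·(-2003) ≡ 1 (mod 8680), hence d ≡ -2003 ≡ 6677 (mod 8680).

6677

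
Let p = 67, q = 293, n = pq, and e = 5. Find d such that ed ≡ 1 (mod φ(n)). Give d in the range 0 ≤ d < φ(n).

φ(n) = (p−1)(q−1) = 66·292 = 19272.
Need d with 5·d ≡ 1 (mod 19272). Apply the extended Euclidean algorithm:
19272 = 3854×5 + 2
5 = 2×2 + 1
2 = 2×1 + 0
Back-substitute:
1 = 5 − 2·2
1 = −2·19272 + 7709·5
So 5·7709 ≡ 1 (mod 19272), hence d = 7709.

7709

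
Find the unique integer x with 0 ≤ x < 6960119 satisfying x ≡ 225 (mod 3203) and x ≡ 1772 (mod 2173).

Write x = 225 + 3203·k. Then 3203·k ≡ 1772 − 225 ≡ 1547 (mod 2173).
Need 3203⁻¹ mod 2173. Extended Euclid on (2173, 1030):
2173 = 2×1030 + 113
1030 = 9×113 + 13
113 = 8×13 + 9
13 = 1×9 + 4
9 = 2×4 + 1
4 = 4×1 + 0
Back-substitute:
1 = 9 − 2·4
1 = −2·13 + 3·9
1 = 3·113 − 26·13
1 = −26·1030 + 237·113
1 = 237·2173 − 500·1030
3203⁻¹ ≡ 1673 (mod 2173), so k ≡ 1673·1547 ≡ 88 (mod 2173).
x = 225 + 3203·88 = 282089.

282089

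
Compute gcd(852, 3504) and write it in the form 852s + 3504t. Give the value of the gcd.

Apply Euclid's algorithm to 3504 and 852:
3504 = 4·852 + 96
852 = 8·96 + 84
96 = 1·84 + 12
84 = 7·12 + 0
gcd(852, 3504) = 12.
Working backward:
12 = 96 − 84
12 = −852 + 9·96
12 = 9·3504 − 37·852
So 12 = (9)·3504 + (-37)·852.

12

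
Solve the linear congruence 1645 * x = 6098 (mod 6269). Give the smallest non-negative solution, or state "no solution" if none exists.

663

First find gcd(1645, 6269):
6269 = 3*1645 + 1334
1645 = 1*1334 + 311
1334 = 4*311 + 90
311 = 3*90 + 41
90 = 2*41 + 8
41 = 5*8 + 1
8 = 8*1 + 0
gcd = 1, so a unique solution mod 6269 exists.
Back-substitute for the Bézout coefficients:
1 = 41 − 5·8
1 = −5·90 + 11·41
1 = 11·311 − 38·90
1 = −38·1334 + 163·311
1 = 163·1645 − 201·1334
1 = −201·6269 + 766·1645
So 1645·(766) ≡ 1 (mod 6269), giving 1645⁻¹ ≡ 766.
x ≡ 1645⁻¹·6098 ≡ 766·6098 ≡ 663 (mod 6269).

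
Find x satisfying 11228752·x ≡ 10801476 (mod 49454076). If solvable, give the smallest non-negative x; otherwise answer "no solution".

First find gcd(11228752, 49454076):
49454076 = 4*11228752 + 4539068
11228752 = 2*4539068 + 2150616
4539068 = 2*2150616 + 237836
2150616 = 9*237836 + 10092
237836 = 23*10092 + 5720
10092 = 1*5720 + 4372
5720 = 1*4372 + 1348
4372 = 3*1348 + 328
1348 = 4*328 + 36
328 = 9*36 + 4
36 = 9*4 + 0
gcd = 4 and 4 | 10801476, so solutions exist. Divide through by 4: 2807188x ≡ 2700369 (mod 12363519).
Now find 2807188⁻¹ mod 12363519:
12363519 = 4×2807188 + 1134767
2807188 = 2×1134767 + 537654
1134767 = 2×537654 + 59459
537654 = 9×59459 + 2523
59459 = 23×2523 + 1430
2523 = 1×1430 + 1093
1430 = 1×1093 + 337
1093 = 3×337 + 82
337 = 4×82 + 9
82 = 9×9 + 1
9 = 9×1 + 0
Back-substitute:
1 = 82 − 9·9
1 = −9·337 + 37·82
1 = 37·1093 − 120·337
1 = −120·1430 + 157·1093
1 = 157·2523 − 277·1430
1 = −277·59459 + 6528·2523
1 = 6528·537654 − 59029·59459
1 = −59029·1134767 + 124586·537654
1 = 124586·2807188 − 308201·1134767
1 = −308201·12363519 + 1357390·2807188
So 2807188⁻¹ ≡ 1357390 (mod 12363519).
Then x ≡ 1357390·2700369 ≡ 4308423 (mod 12363519); the smallest non-negative solution is x = 4308423.

4308423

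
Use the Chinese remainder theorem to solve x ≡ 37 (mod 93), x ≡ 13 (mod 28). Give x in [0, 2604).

Write x = 37 + 93·k. Then 93·k ≡ 13 − 37 ≡ 4 (mod 28).
Need 93⁻¹ mod 28. Extended Euclid on (28, 9):
28 = 3·9 + 1
9 = 9·1 + 0
Back-substitute:
1 = 28 − 3·9
93⁻¹ ≡ 25 (mod 28), so k ≡ 25·4 ≡ 16 (mod 28).
x = 37 + 93·16 = 1525.

1525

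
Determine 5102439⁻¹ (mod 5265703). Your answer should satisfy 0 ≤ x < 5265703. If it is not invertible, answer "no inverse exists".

4069225

gcd(5265703, 5102439) by repeated division:
5265703 = 1·5102439 + 163264
5102439 = 31·163264 + 41255
163264 = 3·41255 + 39499
41255 = 1·39499 + 1756
39499 = 22·1756 + 867
1756 = 2·867 + 22
867 = 39·22 + 9
22 = 2·9 + 4
9 = 2·4 + 1
4 = 4·1 + 0
Since gcd(5102439, 5265703) = 1, back-substitute to write 1 as a combination:
1 = 9 − 2·4
1 = −2·22 + 5·9
1 = 5·867 − 197·22
1 = −197·1756 + 399·867
1 = 399·39499 − 8975·1756
1 = −8975·41255 + 9374·39499
1 = 9374·163264 − 37097·41255
1 = −37097·5102439 + 1159381·163264
1 = 1159381·5265703 − 1196478·5102439
So 5102439·(-1196478) ≡ 1 (mod 5265703), and -1196478 ≡ 4069225 (mod 5265703).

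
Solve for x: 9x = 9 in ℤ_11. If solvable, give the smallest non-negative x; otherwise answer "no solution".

1

First find gcd(9, 11):
11 = 1*9 + 2
9 = 4*2 + 1
2 = 2*1 + 0
gcd = 1, so a unique solution mod 11 exists.
Back-substitute for the Bézout coefficients:
1 = 9 − 4·2
1 = −4·11 + 5·9
So 9·(5) ≡ 1 (mod 11), giving 9⁻¹ ≡ 5.
x ≡ 9⁻¹·9 ≡ 5·9 ≡ 1 (mod 11).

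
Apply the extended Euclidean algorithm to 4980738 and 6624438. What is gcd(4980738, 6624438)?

Euclidean algorithm:
6624438 = 1×4980738 + 1643700
4980738 = 3×1643700 + 49638
1643700 = 33×49638 + 5646
49638 = 8×5646 + 4470
5646 = 1×4470 + 1176
4470 = 3×1176 + 942
1176 = 1×942 + 234
942 = 4×234 + 6
234 = 39×6 + 0
gcd(4980738, 6624438) = 6.
Back-substituting:
6 = 942 − 4·234
6 = −4·1176 + 5·942
6 = 5·4470 − 19·1176
6 = −19·5646 + 24·4470
6 = 24·49638 − 211·5646
6 = −211·1643700 + 6987·49638
6 = 6987·4980738 − 21172·1643700
6 = −21172·6624438 + 28159·4980738
So 6 = (-21172)·6624438 + (28159)·4980738.

6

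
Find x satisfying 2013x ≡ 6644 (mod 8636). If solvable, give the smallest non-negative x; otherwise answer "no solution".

4864

First find gcd(2013, 8636):
8636 = 4×2013 + 584
2013 = 3×584 + 261
584 = 2×261 + 62
261 = 4×62 + 13
62 = 4×13 + 10
13 = 1×10 + 3
10 = 3×3 + 1
3 = 3×1 + 0
gcd = 1, so a unique solution mod 8636 exists.
Back-substitute for the Bézout coefficients:
1 = 10 − 3·3
1 = −3·13 + 4·10
1 = 4·62 − 19·13
1 = −19·261 + 80·62
1 = 80·584 − 179·261
1 = −179·2013 + 617·584
1 = 617·8636 − 2647·2013
So 2013·(-2647) ≡ 1 (mod 8636), giving 2013⁻¹ ≡ 5989.
x ≡ 2013⁻¹·6644 ≡ 5989·6644 ≡ 4864 (mod 8636).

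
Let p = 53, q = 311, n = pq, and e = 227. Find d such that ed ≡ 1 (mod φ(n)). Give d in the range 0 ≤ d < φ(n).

φ(n) = (p−1)(q−1) = 52·310 = 16120.
Need d with 227·d ≡ 1 (mod 16120). Apply the extended Euclidean algorithm:
16120 = 71·227 + 3
227 = 75·3 + 2
3 = 1·2 + 1
2 = 2·1 + 0
Back-substitute:
1 = 3 − 2
1 = −227 + 76·3
1 = 76·16120 − 5397·227
So 227·(-5397) ≡ 1 (mod 16120), hence d ≡ -5397 ≡ 10723 (mod 16120).

10723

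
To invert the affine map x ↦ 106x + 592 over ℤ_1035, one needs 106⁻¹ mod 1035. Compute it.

166

Extended Euclidean algorithm:
1035 = 9*106 + 81
106 = 1*81 + 25
81 = 3*25 + 6
25 = 4*6 + 1
6 = 6*1 + 0
Since gcd(106, 1035) = 1, back-substitute to write 1 as a combination:
1 = 25 − 4·6
1 = −4·81 + 13·25
1 = 13·106 − 17·81
1 = −17·1035 + 166·106
So 106·166 ≡ 1 (mod 1035).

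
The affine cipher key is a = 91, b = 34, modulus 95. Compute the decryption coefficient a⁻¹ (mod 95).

gcd(95, 91) by repeated division:
95 = 1×91 + 4
91 = 22×4 + 3
4 = 1×3 + 1
3 = 3×1 + 0
The gcd is 1. Working backward:
1 = 4 − 3
1 = −91 + 23·4
1 = 23·95 − 24·91
Hence 91⁻¹ ≡ -24 ≡ 71 (mod 95).

71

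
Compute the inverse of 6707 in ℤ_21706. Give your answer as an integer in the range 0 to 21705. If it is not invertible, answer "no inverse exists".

Extended Euclidean algorithm:
21706 = 3·6707 + 1585
6707 = 4·1585 + 367
1585 = 4·367 + 117
367 = 3·117 + 16
117 = 7·16 + 5
16 = 3·5 + 1
5 = 5·1 + 0
Since gcd(6707, 21706) = 1, back-substitute to write 1 as a combination:
1 = 16 − 3·5
1 = −3·117 + 22·16
1 = 22·367 − 69·117
1 = −69·1585 + 298·367
1 = 298·6707 − 1261·1585
1 = −1261·21706 + 4081·6707
So 6707·4081 ≡ 1 (mod 21706).

4081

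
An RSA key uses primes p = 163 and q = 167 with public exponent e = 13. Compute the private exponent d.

16549

φ(n) = (p−1)(q−1) = 162·166 = 26892.
Need d with 13·d ≡ 1 (mod 26892). Apply the extended Euclidean algorithm:
26892 = 2068*13 + 8
13 = 1*8 + 5
8 = 1*5 + 3
5 = 1*3 + 2
3 = 1*2 + 1
2 = 2*1 + 0
Back-substitute:
1 = 3 − 2
1 = −5 + 2·3
1 = 2·8 − 3·5
1 = −3·13 + 5·8
1 = 5·26892 − 10343·13
So 13·(-10343) ≡ 1 (mod 26892), hence d ≡ -10343 ≡ 16549 (mod 26892).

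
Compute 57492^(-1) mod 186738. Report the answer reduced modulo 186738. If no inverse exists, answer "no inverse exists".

Compute gcd(57492, 186738):
186738 = 3×57492 + 14262
57492 = 4×14262 + 444
14262 = 32×444 + 54
444 = 8×54 + 12
54 = 4×12 + 6
12 = 2×6 + 0
Since gcd = 6 > 1, 57492 is not a unit mod 186738.

no inverse exists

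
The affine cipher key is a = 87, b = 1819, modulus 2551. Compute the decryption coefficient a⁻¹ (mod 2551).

1730

Apply the Euclidean algorithm to 2551 and 87:
2551 = 29·87 + 28
87 = 3·28 + 3
28 = 9·3 + 1
3 = 3·1 + 0
Since gcd(87, 2551) = 1, back-substitute to write 1 as a combination:
1 = 28 − 9·3
1 = −9·87 + 28·28
1 = 28·2551 − 821·87
Thus 87·(-821) ≡ 1 (mod 2551); reducing, -821 mod 2551 = 1730.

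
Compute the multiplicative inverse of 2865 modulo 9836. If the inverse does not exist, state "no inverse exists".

gcd(9836, 2865) by repeated division:
9836 = 3·2865 + 1241
2865 = 2·1241 + 383
1241 = 3·383 + 92
383 = 4·92 + 15
92 = 6·15 + 2
15 = 7·2 + 1
2 = 2·1 + 0
gcd = 1, so the inverse exists. Back-substitute:
1 = 15 − 7·2
1 = −7·92 + 43·15
1 = 43·383 − 179·92
1 = −179·1241 + 580·383
1 = 580·2865 − 1339·1241
1 = −1339·9836 + 4597·2865
So 2865·4597 ≡ 1 (mod 9836).

4597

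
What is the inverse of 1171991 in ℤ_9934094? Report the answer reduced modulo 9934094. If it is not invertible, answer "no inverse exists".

Extended Euclidean algorithm:
9934094 = 8×1171991 + 558166
1171991 = 2×558166 + 55659
558166 = 10×55659 + 1576
55659 = 35×1576 + 499
1576 = 3×499 + 79
499 = 6×79 + 25
79 = 3×25 + 4
25 = 6×4 + 1
4 = 4×1 + 0
The gcd is 1. Working backward:
1 = 25 − 6·4
1 = −6·79 + 19·25
1 = 19·499 − 120·79
1 = −120·1576 + 379·499
1 = 379·55659 − 13385·1576
1 = −13385·558166 + 134229·55659
1 = 134229·1171991 − 281843·558166
1 = −281843·9934094 + 2388973·1171991
So 1171991·2388973 ≡ 1 (mod 9934094).

2388973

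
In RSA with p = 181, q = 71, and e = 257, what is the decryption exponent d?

φ(n) = (p−1)(q−1) = 180·70 = 12600.
Need d with 257·d ≡ 1 (mod 12600). Apply the extended Euclidean algorithm:
12600 = 49·257 + 7
257 = 36·7 + 5
7 = 1·5 + 2
5 = 2·2 + 1
2 = 2·1 + 0
Back-substitute:
1 = 5 − 2·2
1 = −2·7 + 3·5
1 = 3·257 − 110·7
1 = −110·12600 + 5393·257
So 257·5393 ≡ 1 (mod 12600), hence d = 5393.

5393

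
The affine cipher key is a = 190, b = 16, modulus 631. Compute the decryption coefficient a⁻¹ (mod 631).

Apply the Euclidean algorithm to 631 and 190:
631 = 3·190 + 61
190 = 3·61 + 7
61 = 8·7 + 5
7 = 1·5 + 2
5 = 2·2 + 1
2 = 2·1 + 0
gcd = 1, so the inverse exists. Back-substitute:
1 = 5 − 2·2
1 = −2·7 + 3·5
1 = 3·61 − 26·7
1 = −26·190 + 81·61
1 = 81·631 − 269·190
Hence 190⁻¹ ≡ -269 ≡ 362 (mod 631).

362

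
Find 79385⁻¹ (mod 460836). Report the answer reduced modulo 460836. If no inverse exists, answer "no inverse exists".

353117

Run Euclid on (460836, 79385):
460836 = 5·79385 + 63911
79385 = 1·63911 + 15474
63911 = 4·15474 + 2015
15474 = 7·2015 + 1369
2015 = 1·1369 + 646
1369 = 2·646 + 77
646 = 8·77 + 30
77 = 2·30 + 17
30 = 1·17 + 13
17 = 1·13 + 4
13 = 3·4 + 1
4 = 4·1 + 0
The gcd is 1. Working backward:
1 = 13 − 3·4
1 = −3·17 + 4·13
1 = 4·30 − 7·17
1 = −7·77 + 18·30
1 = 18·646 − 151·77
1 = −151·1369 + 320·646
1 = 320·2015 − 471·1369
1 = −471·15474 + 3617·2015
1 = 3617·63911 − 14939·15474
1 = −14939·79385 + 18556·63911
1 = 18556·460836 − 107719·79385
Thus 79385·(-107719) ≡ 1 (mod 460836); reducing, -107719 mod 460836 = 353117.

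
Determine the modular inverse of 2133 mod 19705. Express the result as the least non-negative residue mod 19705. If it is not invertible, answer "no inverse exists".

Extended Euclidean algorithm:
19705 = 9×2133 + 508
2133 = 4×508 + 101
508 = 5×101 + 3
101 = 33×3 + 2
3 = 1×2 + 1
2 = 2×1 + 0
Since gcd(2133, 19705) = 1, back-substitute to write 1 as a combination:
1 = 3 − 2
1 = −101 + 34·3
1 = 34·508 − 171·101
1 = −171·2133 + 718·508
1 = 718·19705 − 6633·2133
Thus 2133·(-6633) ≡ 1 (mod 19705); reducing, -6633 mod 19705 = 13072.

13072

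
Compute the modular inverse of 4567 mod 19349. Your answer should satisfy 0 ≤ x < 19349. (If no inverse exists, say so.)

Extended Euclidean algorithm:
19349 = 4*4567 + 1081
4567 = 4*1081 + 243
1081 = 4*243 + 109
243 = 2*109 + 25
109 = 4*25 + 9
25 = 2*9 + 7
9 = 1*7 + 2
7 = 3*2 + 1
2 = 2*1 + 0
The gcd is 1. Working backward:
1 = 7 − 3·2
1 = −3·9 + 4·7
1 = 4·25 − 11·9
1 = −11·109 + 48·25
1 = 48·243 − 107·109
1 = −107·1081 + 476·243
1 = 476·4567 − 2011·1081
1 = −2011·19349 + 8520·4567
So 4567·8520 ≡ 1 (mod 19349).

8520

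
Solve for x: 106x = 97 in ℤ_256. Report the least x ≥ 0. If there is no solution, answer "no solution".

gcd(106, 256):
256 = 2*106 + 44
106 = 2*44 + 18
44 = 2*18 + 8
18 = 2*8 + 2
8 = 4*2 + 0
gcd = 2, but 2 ∤ 97, so the congruence has no solution.

no solution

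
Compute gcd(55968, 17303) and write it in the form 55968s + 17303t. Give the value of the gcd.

11

Euclidean algorithm:
55968 = 3·17303 + 4059
17303 = 4·4059 + 1067
4059 = 3·1067 + 858
1067 = 1·858 + 209
858 = 4·209 + 22
209 = 9·22 + 11
22 = 2·11 + 0
gcd(55968, 17303) = 11.
Working backward:
11 = 209 − 9·22
11 = −9·858 + 37·209
11 = 37·1067 − 46·858
11 = −46·4059 + 175·1067
11 = 175·17303 − 746·4059
11 = −746·55968 + 2413·17303
So 11 = (-746)·55968 + (2413)·17303.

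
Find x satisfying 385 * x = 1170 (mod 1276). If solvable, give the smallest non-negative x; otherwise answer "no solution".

no solution

gcd(385, 1276):
1276 = 3×385 + 121
385 = 3×121 + 22
121 = 5×22 + 11
22 = 2×11 + 0
gcd = 11, but 11 ∤ 1170, so the congruence has no solution.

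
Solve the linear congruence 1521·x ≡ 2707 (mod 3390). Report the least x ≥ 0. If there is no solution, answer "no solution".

no solution

gcd(1521, 3390):
3390 = 2×1521 + 348
1521 = 4×348 + 129
348 = 2×129 + 90
129 = 1×90 + 39
90 = 2×39 + 12
39 = 3×12 + 3
12 = 4×3 + 0
gcd = 3, but 3 ∤ 2707, so the congruence has no solution.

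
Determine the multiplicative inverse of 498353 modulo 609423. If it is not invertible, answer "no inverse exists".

Apply the Euclidean algorithm to 609423 and 498353:
609423 = 1*498353 + 111070
498353 = 4*111070 + 54073
111070 = 2*54073 + 2924
54073 = 18*2924 + 1441
2924 = 2*1441 + 42
1441 = 34*42 + 13
42 = 3*13 + 3
13 = 4*3 + 1
3 = 3*1 + 0
gcd = 1, so the inverse exists. Back-substitute:
1 = 13 − 4·3
1 = −4·42 + 13·13
1 = 13·1441 − 446·42
1 = −446·2924 + 905·1441
1 = 905·54073 − 16736·2924
1 = −16736·111070 + 34377·54073
1 = 34377·498353 − 154244·111070
1 = −154244·609423 + 188621·498353
So 498353·188621 ≡ 1 (mod 609423).

188621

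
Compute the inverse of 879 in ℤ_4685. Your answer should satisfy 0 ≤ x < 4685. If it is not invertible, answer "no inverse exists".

2084

gcd(4685, 879) by repeated division:
4685 = 5*879 + 290
879 = 3*290 + 9
290 = 32*9 + 2
9 = 4*2 + 1
2 = 2*1 + 0
The gcd is 1. Working backward:
1 = 9 − 4·2
1 = −4·290 + 129·9
1 = 129·879 − 391·290
1 = −391·4685 + 2084·879
So 879·2084 ≡ 1 (mod 4685).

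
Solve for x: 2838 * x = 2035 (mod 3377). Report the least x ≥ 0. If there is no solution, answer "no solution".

First find gcd(2838, 3377):
3377 = 1·2838 + 539
2838 = 5·539 + 143
539 = 3·143 + 110
143 = 1·110 + 33
110 = 3·33 + 11
33 = 3·11 + 0
gcd = 11 and 11 | 2035, so solutions exist. Divide through by 11: 258x ≡ 185 (mod 307).
Now find 258⁻¹ mod 307:
307 = 1×258 + 49
258 = 5×49 + 13
49 = 3×13 + 10
13 = 1×10 + 3
10 = 3×3 + 1
3 = 3×1 + 0
Back-substitute:
1 = 10 − 3·3
1 = −3·13 + 4·10
1 = 4·49 − 15·13
1 = −15·258 + 79·49
1 = 79·307 − 94·258
So 258·(-94) ≡ 1 (mod 307), i.e. 258⁻¹ ≡ 213.
Then x ≡ 213·185 ≡ 109 (mod 307); the smallest non-negative solution is x = 109.

109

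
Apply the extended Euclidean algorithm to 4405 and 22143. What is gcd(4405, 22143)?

Apply Euclid's algorithm to 22143 and 4405:
22143 = 5*4405 + 118
4405 = 37*118 + 39
118 = 3*39 + 1
39 = 39*1 + 0
gcd(4405, 22143) = 1.
Back-substituting:
1 = 118 − 3·39
1 = −3·4405 + 112·118
1 = 112·22143 − 563·4405
So 1 = (112)·22143 + (-563)·4405.

1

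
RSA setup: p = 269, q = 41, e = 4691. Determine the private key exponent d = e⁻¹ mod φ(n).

φ(n) = (p−1)(q−1) = 268·40 = 10720.
Need d with 4691·d ≡ 1 (mod 10720). Apply the extended Euclidean algorithm:
10720 = 2×4691 + 1338
4691 = 3×1338 + 677
1338 = 1×677 + 661
677 = 1×661 + 16
661 = 41×16 + 5
16 = 3×5 + 1
5 = 5×1 + 0
Back-substitute:
1 = 16 − 3·5
1 = −3·661 + 124·16
1 = 124·677 − 127·661
1 = −127·1338 + 251·677
1 = 251·4691 − 880·1338
1 = −880·10720 + 2011·4691
So 4691·2011 ≡ 1 (mod 10720), hence d = 2011.

2011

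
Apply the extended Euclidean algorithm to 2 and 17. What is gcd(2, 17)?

1

Euclidean algorithm:
17 = 8*2 + 1
2 = 2*1 + 0
gcd(2, 17) = 1.
Express as a combination:
1 = 17 − 8·2
So 1 = (1)·17 + (-8)·2.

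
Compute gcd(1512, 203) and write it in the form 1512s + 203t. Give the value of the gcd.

7

Euclidean algorithm:
1512 = 7*203 + 91
203 = 2*91 + 21
91 = 4*21 + 7
21 = 3*7 + 0
gcd(1512, 203) = 7.
Express as a combination:
7 = 91 − 4·21
7 = −4·203 + 9·91
7 = 9·1512 − 67·203
So 7 = (9)·1512 + (-67)·203.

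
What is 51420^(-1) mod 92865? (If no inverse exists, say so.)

no inverse exists

Compute gcd(51420, 92865):
92865 = 1*51420 + 41445
51420 = 1*41445 + 9975
41445 = 4*9975 + 1545
9975 = 6*1545 + 705
1545 = 2*705 + 135
705 = 5*135 + 30
135 = 4*30 + 15
30 = 2*15 + 0
gcd(51420, 92865) = 15 ≠ 1, so 51420 has no multiplicative inverse modulo 92865.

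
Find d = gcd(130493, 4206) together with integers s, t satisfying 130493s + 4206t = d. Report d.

Apply Euclid's algorithm to 130493 and 4206:
130493 = 31*4206 + 107
4206 = 39*107 + 33
107 = 3*33 + 8
33 = 4*8 + 1
8 = 8*1 + 0
gcd(130493, 4206) = 1.
Express as a combination:
1 = 33 − 4·8
1 = −4·107 + 13·33
1 = 13·4206 − 511·107
1 = −511·130493 + 15854·4206
So 1 = (-511)·130493 + (15854)·4206.

1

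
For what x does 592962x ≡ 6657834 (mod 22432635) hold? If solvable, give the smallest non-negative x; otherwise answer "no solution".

First find gcd(592962, 22432635):
22432635 = 37·592962 + 493041
592962 = 1·493041 + 99921
493041 = 4·99921 + 93357
99921 = 1·93357 + 6564
93357 = 14·6564 + 1461
6564 = 4·1461 + 720
1461 = 2·720 + 21
720 = 34·21 + 6
21 = 3·6 + 3
6 = 2·3 + 0
gcd = 3 and 3 | 6657834, so solutions exist. Divide through by 3: 197654x ≡ 2219278 (mod 7477545).
Now find 197654⁻¹ mod 7477545:
7477545 = 37·197654 + 164347
197654 = 1·164347 + 33307
164347 = 4·33307 + 31119
33307 = 1·31119 + 2188
31119 = 14·2188 + 487
2188 = 4·487 + 240
487 = 2·240 + 7
240 = 34·7 + 2
7 = 3·2 + 1
2 = 2·1 + 0
Back-substitute:
1 = 7 − 3·2
1 = −3·240 + 103·7
1 = 103·487 − 209·240
1 = −209·2188 + 939·487
1 = 939·31119 − 13355·2188
1 = −13355·33307 + 14294·31119
1 = 14294·164347 − 70531·33307
1 = −70531·197654 + 84825·164347
1 = 84825·7477545 − 3209056·197654
So 197654·(-3209056) ≡ 1 (mod 7477545), i.e. 197654⁻¹ ≡ 4268489.
Then x ≡ 4268489·2219278 ≡ 5937512 (mod 7477545); the smallest non-negative solution is x = 5937512.

5937512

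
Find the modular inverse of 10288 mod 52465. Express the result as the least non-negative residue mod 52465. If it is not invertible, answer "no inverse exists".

1382

gcd(52465, 10288) by repeated division:
52465 = 5*10288 + 1025
10288 = 10*1025 + 38
1025 = 26*38 + 37
38 = 1*37 + 1
37 = 37*1 + 0
gcd = 1, so the inverse exists. Back-substitute:
1 = 38 − 37
1 = −1025 + 27·38
1 = 27·10288 − 271·1025
1 = −271·52465 + 1382·10288
So 10288·1382 ≡ 1 (mod 52465).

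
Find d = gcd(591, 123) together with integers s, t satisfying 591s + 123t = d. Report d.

Euclidean algorithm:
591 = 4×123 + 99
123 = 1×99 + 24
99 = 4×24 + 3
24 = 8×3 + 0
gcd(591, 123) = 3.
Back-substituting:
3 = 99 − 4·24
3 = −4·123 + 5·99
3 = 5·591 − 24·123
So 3 = (5)·591 + (-24)·123.

3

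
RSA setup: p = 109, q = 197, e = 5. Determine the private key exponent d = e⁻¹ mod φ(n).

φ(n) = (p−1)(q−1) = 108·196 = 21168.
Need d with 5·d ≡ 1 (mod 21168). Apply the extended Euclidean algorithm:
21168 = 4233·5 + 3
5 = 1·3 + 2
3 = 1·2 + 1
2 = 2·1 + 0
Back-substitute:
1 = 3 − 2
1 = −5 + 2·3
1 = 2·21168 − 8467·5
So 5·(-8467) ≡ 1 (mod 21168), hence d ≡ -8467 ≡ 12701 (mod 21168).

12701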